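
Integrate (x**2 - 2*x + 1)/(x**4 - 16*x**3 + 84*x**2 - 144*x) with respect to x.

-log(x)/144 - 5*log(x - 6)/9 + 9*log(x - 4)/16 - 25/(12*x - 72) + C

Factor the denominator: x*(x - 6)**2*(x - 4).
Partial-fraction decomposition: 9/(16*(x - 4)) - 5/(9*(x - 6)) + 25/(12*(x - 6)**2) - 1/(144*x).
Integrate each term; A/(x−a) gives A·log|x−a|; A/(x−a)² gives −A/(x−a).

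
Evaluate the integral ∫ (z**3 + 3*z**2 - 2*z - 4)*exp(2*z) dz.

(4*z**3 + 6*z**2 - 14*z - 9)*exp(2*z)/8 + C

Use integration by parts with u = z**3 + 3*z**2 - 2*z - 4, dv = exp(2*z) dz, so v = exp(2*z)/2.
Apply parts 3 times (tabular method): alternate signs, differentiate u down to 0, integrate dv up.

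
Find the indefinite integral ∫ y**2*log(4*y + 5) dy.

Use integration by parts with u = log(4*y + 5), dv = y**2 dy.
Then du = 4/(4*y + 5) dy and v = y**3/3.

y**3*log(4*y + 5)/3 - y**3/9 + 5*y**2/24 - 25*y/48 + 125*log(4*y + 5)/192 + C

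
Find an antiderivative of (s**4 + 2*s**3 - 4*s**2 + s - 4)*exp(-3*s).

(-27*s**4 - 90*s**3 + 18*s**2 - 15*s + 103)*exp(-3*s)/81 + C

Use integration by parts with u = s**4 + 2*s**3 - 4*s**2 + s - 4, dv = exp(-3*s) ds, so v = -exp(-3*s)/3.
Apply parts 4 times (tabular method): alternate signs, differentiate u down to 0, integrate dv up.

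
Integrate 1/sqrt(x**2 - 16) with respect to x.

Substitute x = 4·sec(θ), so dx = 4·sec(θ)*tan(θ) dθ and the radical becomes sqrt(x**2 - 16) = 4·tan(θ) by the Pythagorean identity.
Integrate the resulting trig expression in θ, then back-substitute sec(θ) = x/4, tan(θ) = sqrt(x**2 - 16)/4 (absorbing any constant into C).

log(x + sqrt(x**2 - 16)) + C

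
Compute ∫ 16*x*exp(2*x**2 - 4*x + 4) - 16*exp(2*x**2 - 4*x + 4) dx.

4*exp(2*x**2 - 4*x + 4) + C

Let u = 2*x**2 - 4*x + 4, so du = (4*x - 4) dx.
Rewriting, the integral becomes 4·∫ e^u du = 4·e^u.
Substituting back, u = 2*x**2 - 4*x + 4.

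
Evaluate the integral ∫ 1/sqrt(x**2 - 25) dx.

Substitute x = 5·sec(θ), so dx = 5·sec(θ)*tan(θ) dθ and the radical becomes sqrt(x**2 - 25) = 5·tan(θ) by the Pythagorean identity.
Integrate the resulting trig expression in θ, then back-substitute sec(θ) = x/5, tan(θ) = sqrt(x**2 - 25)/5 (absorbing any constant into C).

log(x + sqrt(x**2 - 25)) + C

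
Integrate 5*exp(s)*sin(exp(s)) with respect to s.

-5*cos(exp(s)) + C

Let u = exp(s), so du = (exp(s)) ds.
Rewriting, the integral becomes 5·∫ sin(u) du = 5·-cos(u).
Substituting back, u = exp(s).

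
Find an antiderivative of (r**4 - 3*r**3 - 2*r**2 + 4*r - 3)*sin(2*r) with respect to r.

Use integration by parts with u = r**4 - 3*r**3 - 2*r**2 + 4*r - 3, dv = sin(2*r) dr, so v = -cos(2*r)/2.
Apply parts 4 times (tabular method): alternate signs, differentiate u down to 0, integrate dv up.

-r**4*cos(2*r)/2 + r**3*sin(2*r) + 3*r**3*cos(2*r)/2 - 9*r**2*sin(2*r)/4 + 5*r**2*cos(2*r)/2 - 5*r*sin(2*r)/2 - 17*r*cos(2*r)/4 + 17*sin(2*r)/8 + cos(2*r)/4 + C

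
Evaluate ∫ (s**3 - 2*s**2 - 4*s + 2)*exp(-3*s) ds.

(-9*s**3 + 9*s**2 + 42*s - 4)*exp(-3*s)/27 + C

Use integration by parts with u = s**3 - 2*s**2 - 4*s + 2, dv = exp(-3*s) ds, so v = -exp(-3*s)/3.
Apply parts 3 times (tabular method): alternate signs, differentiate u down to 0, integrate dv up.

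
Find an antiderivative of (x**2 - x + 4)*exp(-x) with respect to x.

Use integration by parts with u = x**2 - x + 4, dv = exp(-x) dx, so v = -exp(-x).
Apply parts 2 times (tabular method): alternate signs, differentiate u down to 0, integrate dv up.

(-x**2 - x - 5)*exp(-x) + C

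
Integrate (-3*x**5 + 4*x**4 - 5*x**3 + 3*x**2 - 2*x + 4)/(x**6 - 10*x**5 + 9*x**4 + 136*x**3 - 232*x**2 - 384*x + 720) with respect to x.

-4781*log(x - 6)/288 + 2477*log(x - 5)/168 - 17*log(x - 2)/24 + 55*log(x + 2)/224 - 49*log(x + 3)/72 + 1/(4*x - 8) + C

Factor the denominator: (x - 6)*(x - 5)*(x - 2)**2*(x + 2)*(x + 3).
Partial-fraction decomposition: -49/(72*(x + 3)) + 55/(224*(x + 2)) - 17/(24*(x - 2)) - 1/(4*(x - 2)**2) + 2477/(168*(x - 5)) - 4781/(288*(x - 6)).
Integrate each term; A/(x−a) gives A·log|x−a|; A/(x−a)² gives −A/(x−a).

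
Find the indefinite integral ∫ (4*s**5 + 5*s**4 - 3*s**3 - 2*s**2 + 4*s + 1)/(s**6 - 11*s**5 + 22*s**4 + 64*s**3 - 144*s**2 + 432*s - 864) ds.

Factor the denominator: (s - 6)**2*(s - 2)*(s + 3)*(s**2 + 4).
Partial-fraction decomposition: -(4411*s - 3054)/(20800*(s**2 + 4)) + 103/(1053*(s + 3)) + 37/(128*(s - 2)) + 991489/(259200*(s - 6)) + 36889/(1440*(s - 6)**2).
Integrate each term; A/(s−a) gives A·log|s−a|; the (Bs+D)/(s²+p²) term gives a log and an atan.

991489*log(s - 6)/259200 + 37*log(s - 2)/128 + 103*log(s + 3)/1053 - 4411*log(s**2 + 4)/41600 + 1527*atan(s/2)/20800 - 36889/(1440*s - 8640) + C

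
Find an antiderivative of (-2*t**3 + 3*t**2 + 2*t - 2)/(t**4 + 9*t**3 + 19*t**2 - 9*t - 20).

Factor the denominator: (t - 1)*(t + 1)*(t + 4)*(t + 5).
Partial-fraction decomposition: -313/(24*(t + 5)) + 166/(15*(t + 4)) - 1/(24*(t + 1)) + 1/(60*(t - 1)).
Integrate each term: A/(t−a) contributes A·log|t−a|.

log(t - 1)/60 - log(t + 1)/24 + 166*log(t + 4)/15 - 313*log(t + 5)/24 + C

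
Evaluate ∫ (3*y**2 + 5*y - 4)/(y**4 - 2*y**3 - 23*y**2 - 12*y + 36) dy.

67*log(y - 6)/180 - log(y - 1)/15 - log(y + 2)/12 - 2*log(y + 3)/9 + C

Factor the denominator: (y - 6)*(y - 1)*(y + 2)*(y + 3).
Partial-fraction decomposition: -2/(9*(y + 3)) - 1/(12*(y + 2)) - 1/(15*(y - 1)) + 67/(180*(y - 6)).
Integrate each term: A/(y−a) contributes A·log|y−a|.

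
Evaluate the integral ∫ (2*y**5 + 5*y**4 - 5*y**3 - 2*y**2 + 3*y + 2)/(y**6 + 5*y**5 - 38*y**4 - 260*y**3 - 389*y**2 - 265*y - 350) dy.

43829*log(y - 7)/64800 - 44*log(y + 2)/405 + 209713*log(y + 5)/146016 - 67*log(y**2 + 1)/33800 - 549*atan(y)/16900 + 2563/(936*y + 4680) + C

Factor the denominator: (y - 7)*(y + 2)*(y + 5)**2*(y**2 + 1).
Partial-fraction decomposition: -(67*y + 549)/(16900*(y**2 + 1)) + 209713/(146016*(y + 5)) - 2563/(936*(y + 5)**2) - 44/(405*(y + 2)) + 43829/(64800*(y - 7)).
Integrate each term; A/(y−a) gives A·log|y−a|; the (By+D)/(y²+p²) term gives a log and an atan.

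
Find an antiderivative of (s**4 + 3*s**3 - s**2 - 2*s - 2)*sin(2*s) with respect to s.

Use integration by parts with u = s**4 + 3*s**3 - s**2 - 2*s - 2, dv = sin(2*s) ds, so v = -cos(2*s)/2.
Apply parts 4 times (tabular method): alternate signs, differentiate u down to 0, integrate dv up.

-s**4*cos(2*s)/2 + s**3*sin(2*s) - 3*s**3*cos(2*s)/2 + 9*s**2*sin(2*s)/4 + 2*s**2*cos(2*s) - 2*s*sin(2*s) + 13*s*cos(2*s)/4 - 13*sin(2*s)/8 + C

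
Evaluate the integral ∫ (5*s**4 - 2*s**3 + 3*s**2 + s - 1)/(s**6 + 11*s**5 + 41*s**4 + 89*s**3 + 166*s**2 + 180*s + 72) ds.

-167*log(s + 1)/250 + 241*log(s + 3)/78 - 7013*log(s + 6)/3000 - 1093*log(s**2 + 4)/26000 - 3801*atan(s/2)/13000 - 4/(25*s + 25) + C

Factor the denominator: (s + 1)**2*(s + 3)*(s + 6)*(s**2 + 4).
Partial-fraction decomposition: -(1093*s + 7602)/(13000*(s**2 + 4)) - 7013/(3000*(s + 6)) + 241/(78*(s + 3)) - 167/(250*(s + 1)) + 4/(25*(s + 1)**2).
Integrate each term; A/(s−a) gives A·log|s−a|; the (Bs+D)/(s²+p²) term gives a log and an atan.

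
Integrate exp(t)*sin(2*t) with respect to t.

Let I denote the integral. Integrate by parts with u = sin(2*t), dv = exp(t) dt, so v = exp(t): I = exp(t)*sin(2*t) − 2·∫ exp(t)*cos(2*t) dt.
Apply parts again with u = cos(2*t), dv = exp(t) dt: ∫ exp(t)*cos(2*t) dt = exp(t)*cos(2*t) + 2·I. Substituting back brings back I: I = exp(t)*sin(2*t) - 2*exp(t)*cos(2*t) − 4·I.
Solving for I: (1 + 4)·I equals the remaining terms, so I = (1/5)·(exp(t)*sin(2*t) - 2*exp(t)*cos(2*t)).

exp(t)*sin(2*t)/5 - 2*exp(t)*cos(2*t)/5 + C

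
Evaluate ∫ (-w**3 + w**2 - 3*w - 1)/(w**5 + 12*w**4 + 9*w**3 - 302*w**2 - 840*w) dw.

log(w)/840 - 29*log(w - 5)/1485 + 91*log(w + 4)/216 - 269*log(w + 6)/132 + 103*log(w + 7)/63 + C

Factor the denominator: w*(w - 5)*(w + 4)*(w + 6)*(w + 7).
Partial-fraction decomposition: 103/(63*(w + 7)) - 269/(132*(w + 6)) + 91/(216*(w + 4)) - 29/(1485*(w - 5)) + 1/(840*w).
Integrate each term: A/(w−a) contributes A·log|w−a|.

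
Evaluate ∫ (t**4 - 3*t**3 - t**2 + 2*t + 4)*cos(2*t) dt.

Use integration by parts with u = t**4 - 3*t**3 - t**2 + 2*t + 4, dv = cos(2*t) dt, so v = sin(2*t)/2.
Apply parts 4 times (tabular method): alternate signs, differentiate u down to 0, integrate dv up.

t**4*sin(2*t)/2 - 3*t**3*sin(2*t)/2 + t**3*cos(2*t) - 2*t**2*sin(2*t) - 9*t**2*cos(2*t)/4 + 13*t*sin(2*t)/4 - 2*t*cos(2*t) + 3*sin(2*t) + 13*cos(2*t)/8 + C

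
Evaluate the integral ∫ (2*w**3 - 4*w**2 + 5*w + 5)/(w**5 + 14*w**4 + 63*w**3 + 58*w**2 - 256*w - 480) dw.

log(w - 2)/84 + 10*log(w + 3) + 197*log(w + 4)/12 - 185*log(w + 5)/7 + 69/(2*w + 8) + C

Factor the denominator: (w - 2)*(w + 3)*(w + 4)**2*(w + 5).
Partial-fraction decomposition: -185/(7*(w + 5)) + 197/(12*(w + 4)) - 69/(2*(w + 4)**2) + 10/(w + 3) + 1/(84*(w - 2)).
Integrate each term; A/(w−a) gives A·log|w−a|; A/(w−a)² gives −A/(w−a).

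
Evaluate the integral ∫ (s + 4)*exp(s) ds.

Use integration by parts with u = s + 4, dv = exp(s) ds, so v = exp(s).
Apply parts 1 times (tabular method): alternate signs, differentiate u down to 0, integrate dv up.

(s + 3)*exp(s) + C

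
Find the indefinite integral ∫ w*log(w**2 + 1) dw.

w**2*log(w**2 + 1)/2 - w**2/2 + log(w**2 + 1)/2 + C

Let u = w**2 + 1, so du = (2*w) dw.
The integral becomes (1/2)·∫ log(u) du; integrate by parts with u′=log(u), dv′=du.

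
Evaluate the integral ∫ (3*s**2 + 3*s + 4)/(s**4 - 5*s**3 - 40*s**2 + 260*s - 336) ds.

Factor the denominator: (s - 6)*(s - 4)*(s - 2)*(s + 7).
Partial-fraction decomposition: -10/(99*(s + 7)) + 11/(36*(s - 2)) - 16/(11*(s - 4)) + 5/(4*(s - 6)).
Integrate each term: A/(s−a) contributes A·log|s−a|.

5*log(s - 6)/4 - 16*log(s - 4)/11 + 11*log(s - 2)/36 - 10*log(s + 7)/99 + C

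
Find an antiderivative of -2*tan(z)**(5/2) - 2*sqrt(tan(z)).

-4*tan(z)**(3/2)/3 + C

Let u = tan(z), so du = (tan(z)**2 + 1) dz.
Rewriting, the integral becomes -2·∫ √u du = -2·(2/3)u^(3/2).
Substituting back, u = tan(z).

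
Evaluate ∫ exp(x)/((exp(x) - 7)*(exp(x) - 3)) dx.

Let u = e^x, du = e^x dx.
The integral becomes ∫ du/((u-7)(u-3)); decompose into partial fractions.

log(exp(x) - 7)/4 - log(exp(x) - 3)/4 + C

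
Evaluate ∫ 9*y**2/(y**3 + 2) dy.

Let u = y**3 + 2, so du = (3*y**2) dy.
Rewriting, the integral becomes 3·∫ 1/u du = 3·log(u).
Substituting back, u = y**3 + 2.

3*log(y**3 + 2) + C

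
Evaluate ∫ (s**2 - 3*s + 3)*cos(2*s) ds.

Use integration by parts with u = s**2 - 3*s + 3, dv = cos(2*s) ds, so v = sin(2*s)/2.
Apply parts 2 times (tabular method): alternate signs, differentiate u down to 0, integrate dv up.

s**2*sin(2*s)/2 - 3*s*sin(2*s)/2 + s*cos(2*s)/2 + 5*sin(2*s)/4 - 3*cos(2*s)/4 + C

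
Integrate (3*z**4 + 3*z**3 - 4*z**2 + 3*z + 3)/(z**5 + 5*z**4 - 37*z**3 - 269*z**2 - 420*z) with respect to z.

Factor the denominator: z*(z - 7)*(z + 3)*(z + 4)*(z + 5).
Partial-fraction decomposition: 347/(30*(z + 5)) - 503/(44*(z + 4)) + 2/(z + 3) + 403/(462*(z - 7)) - 1/(140*z).
Integrate each term: A/(z−a) contributes A·log|z−a|.

-log(z)/140 + 403*log(z - 7)/462 + 2*log(z + 3) - 503*log(z + 4)/44 + 347*log(z + 5)/30 + C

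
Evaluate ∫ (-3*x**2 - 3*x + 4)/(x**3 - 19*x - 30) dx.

Factor the denominator: (x - 5)*(x + 2)*(x + 3).
Partial-fraction decomposition: -7/(4*(x + 3)) + 2/(7*(x + 2)) - 43/(28*(x - 5)).
Integrate each term: A/(x−a) contributes A·log|x−a|.

-43*log(x - 5)/28 + 2*log(x + 2)/7 - 7*log(x + 3)/4 + C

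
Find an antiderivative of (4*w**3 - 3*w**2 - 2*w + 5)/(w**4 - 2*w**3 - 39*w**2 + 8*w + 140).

Factor the denominator: (w - 7)*(w - 2)*(w + 2)*(w + 5).
Partial-fraction decomposition: 20/(9*(w + 5)) - 35/(108*(w + 2)) - 3/(20*(w - 2)) + 304/(135*(w - 7)).
Integrate each term: A/(w−a) contributes A·log|w−a|.

304*log(w - 7)/135 - 3*log(w - 2)/20 - 35*log(w + 2)/108 + 20*log(w + 5)/9 + C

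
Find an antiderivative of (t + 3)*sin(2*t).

-t*cos(2*t)/2 + sin(2*t)/4 - 3*cos(2*t)/2 + C

Use integration by parts with u = t + 3, dv = sin(2*t) dt, so v = -cos(2*t)/2.
Apply parts 1 times (tabular method): alternate signs, differentiate u down to 0, integrate dv up.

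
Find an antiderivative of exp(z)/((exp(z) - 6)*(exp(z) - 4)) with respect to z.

log(exp(z) - 6)/2 - log(exp(z) - 4)/2 + C

Let u = e^z, du = e^z dz.
The integral becomes ∫ du/((u-4)(u-6)); decompose into partial fractions.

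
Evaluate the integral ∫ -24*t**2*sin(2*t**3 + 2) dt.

Let u = 2*t**3 + 2, so du = (6*t**2) dt.
Rewriting, the integral becomes -4·∫ sin(u) du = -4·-cos(u).
Substituting back, u = 2*t**3 + 2.

4*cos(2*t**3 + 2) + C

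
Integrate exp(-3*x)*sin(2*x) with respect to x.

Let I denote the integral. Integrate by parts with u = sin(2*x), dv = exp(-3*x) dx, so v = -exp(-3*x)/3: I = -exp(-3*x)*sin(2*x)/3 + (2/3)·∫ exp(-3*x)*cos(2*x) dx.
Apply parts again with u = cos(2*x), dv = exp(-3*x) dx: ∫ exp(-3*x)*cos(2*x) dx = -exp(-3*x)*cos(2*x)/3 − (2/3)·I. Substituting back brings back I: I = -exp(-3*x)*sin(2*x)/3 - 2*exp(-3*x)*cos(2*x)/9 − (4/9)·I.
Solving for I: (1 + 4/9)·I equals the remaining terms, so I = (9/13)·(-exp(-3*x)*sin(2*x)/3 - 2*exp(-3*x)*cos(2*x)/9).

-3*exp(-3*x)*sin(2*x)/13 - 2*exp(-3*x)*cos(2*x)/13 + C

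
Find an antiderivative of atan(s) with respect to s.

s*atan(s) - log(s**2 + 1)/2 + C

Use integration by parts with u = arctan(s), dv = ds.
Then du = 1/(s**2 + 1) ds.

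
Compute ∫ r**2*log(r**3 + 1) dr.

r**3*log(r**3 + 1)/3 - r**3/3 + log(r**3 + 1)/3 + C

Let u = r**3 + 1, so du = (3*r**2) dr.
The integral becomes (1/3)·∫ log(u) du; integrate by parts with u′=log(u), dv′=du.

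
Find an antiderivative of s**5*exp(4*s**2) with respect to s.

Let u = s², du = 2s ds; rewrite as (1/2)∫ u^2·exp(4u) du.
Now integrate by parts 2 times.

(8*s**4 - 4*s**2 + 1)*exp(4*s**2)/64 + C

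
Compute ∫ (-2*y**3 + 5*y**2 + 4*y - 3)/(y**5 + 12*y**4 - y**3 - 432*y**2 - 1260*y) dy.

log(y)/420 - 7*log(y - 6)/312 + 16*log(y + 5)/5 - 65*log(y + 6)/8 + 450*log(y + 7)/91 + C

Factor the denominator: y*(y - 6)*(y + 5)*(y + 6)*(y + 7).
Partial-fraction decomposition: 450/(91*(y + 7)) - 65/(8*(y + 6)) + 16/(5*(y + 5)) - 7/(312*(y - 6)) + 1/(420*y).
Integrate each term: A/(y−a) contributes A·log|y−a|.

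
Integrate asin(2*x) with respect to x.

Use integration by parts with u = arcsin(2*x), dv = dx.
Then du = 2/sqrt(-4*x**2 + 1) dx.

x*asin(2*x) + sqrt(-4*x**2 + 1)/2 + C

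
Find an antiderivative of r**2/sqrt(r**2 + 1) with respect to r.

Substitute r = tan(θ), so dr = sec(θ)^2 dθ and the radical becomes sqrt(r**2 + 1) = sec(θ) by the Pythagorean identity.
Integrate the resulting trig expression in θ, then back-substitute tan(θ) = r, sec(θ) = sqrt(r**2 + 1) (absorbing any constant into C).

r*sqrt(r**2 + 1)/2 - log(r + sqrt(r**2 + 1))/2 + C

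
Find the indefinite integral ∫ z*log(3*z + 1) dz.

Use integration by parts with u = log(3*z + 1), dv = z dz.
Then du = 3/(3*z + 1) dz and v = z**2/2.

z**2*log(3*z + 1)/2 - z**2/4 + z/6 - log(3*z + 1)/18 + C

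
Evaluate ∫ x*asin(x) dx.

x**2*asin(x)/2 + x*sqrt(-x**2 + 1)/4 - asin(x)/4 + C

Use integration by parts with u = arcsin(x), dv = x dx.
Then du = 1/sqrt(-x**2 + 1) dx.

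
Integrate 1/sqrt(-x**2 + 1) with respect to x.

asin(x) + C

Substitute x = sin(θ), so dx = cos(θ) dθ and the radical becomes sqrt(-x**2 + 1) = cos(θ) by the Pythagorean identity.
Integrate the resulting trig expression in θ, then back-substitute θ = asin(x), sin(θ) = x, cos(θ) = sqrt(-x**2 + 1) (absorbing any constant into C).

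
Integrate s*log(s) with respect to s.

Use integration by parts with u = log(s), dv = s ds.
Then du = 1/s ds and v = s**2/2.

s**2*log(s)/2 - s**2/4 + C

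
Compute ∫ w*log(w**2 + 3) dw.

w**2*log(w**2 + 3)/2 - w**2/2 + 3*log(w**2 + 3)/2 + C

Let u = w**2 + 3, so du = (2*w) dw.
The integral becomes (1/2)·∫ log(u) du; integrate by parts with u′=log(u), dv′=du.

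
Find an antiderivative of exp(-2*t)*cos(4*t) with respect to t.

Let I denote the integral. Integrate by parts with u = cos(4*t), dv = exp(-2*t) dt, so v = -exp(-2*t)/2: I = -exp(-2*t)*cos(4*t)/2 − 2·∫ exp(-2*t)*sin(4*t) dt.
Apply parts again with u = sin(4*t), dv = exp(-2*t) dt: ∫ exp(-2*t)*sin(4*t) dt = -exp(-2*t)*sin(4*t)/2 + 2·I. Substituting back brings back I: I = exp(-2*t)*sin(4*t) - exp(-2*t)*cos(4*t)/2 − 4·I.
Solving for I: (1 + 4)·I equals the remaining terms, so I = (1/5)·(exp(-2*t)*sin(4*t) - exp(-2*t)*cos(4*t)/2).

exp(-2*t)*sin(4*t)/5 - exp(-2*t)*cos(4*t)/10 + C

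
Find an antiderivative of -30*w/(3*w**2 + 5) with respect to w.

Let u = 3*w**2 + 5, so du = (6*w) dw.
Rewriting, the integral becomes -5·∫ 1/u du = -5·log(u).
Substituting back, u = 3*w**2 + 5.

-5*log(3*w**2 + 5) + C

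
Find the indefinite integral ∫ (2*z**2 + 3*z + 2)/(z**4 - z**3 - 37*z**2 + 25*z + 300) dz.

Factor the denominator: (z - 5)*(z - 4)*(z + 3)*(z + 5).
Partial-fraction decomposition: -37/(180*(z + 5)) + 11/(112*(z + 3)) - 46/(63*(z - 4)) + 67/(80*(z - 5)).
Integrate each term: A/(z−a) contributes A·log|z−a|.

67*log(z - 5)/80 - 46*log(z - 4)/63 + 11*log(z + 3)/112 - 37*log(z + 5)/180 + C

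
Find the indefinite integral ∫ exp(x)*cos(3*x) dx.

Let I denote the integral. Integrate by parts with u = cos(3*x), dv = exp(x) dx, so v = exp(x): I = exp(x)*cos(3*x) + 3·∫ exp(x)*sin(3*x) dx.
Apply parts again with u = sin(3*x), dv = exp(x) dx: ∫ exp(x)*sin(3*x) dx = exp(x)*sin(3*x) − 3·I. Substituting back brings back I: I = 3*exp(x)*sin(3*x) + exp(x)*cos(3*x) − 9·I.
Solving for I: (1 + 9)·I equals the remaining terms, so I = (1/10)·(3*exp(x)*sin(3*x) + exp(x)*cos(3*x)).

3*exp(x)*sin(3*x)/10 + exp(x)*cos(3*x)/10 + C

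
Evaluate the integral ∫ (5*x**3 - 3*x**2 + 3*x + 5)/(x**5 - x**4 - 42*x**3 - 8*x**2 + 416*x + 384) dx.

Factor the denominator: (x - 6)*(x - 4)*(x + 1)*(x + 4)**2.
Partial-fraction decomposition: -461/(1920*(x + 4)) + 25/(16*(x + 4)**2) - 2/(105*(x + 1)) - 289/(640*(x - 4)) + 199/(280*(x - 6)).
Integrate each term; A/(x−a) gives A·log|x−a|; A/(x−a)² gives −A/(x−a).

199*log(x - 6)/280 - 289*log(x - 4)/640 - 2*log(x + 1)/105 - 461*log(x + 4)/1920 - 25/(16*x + 64) + C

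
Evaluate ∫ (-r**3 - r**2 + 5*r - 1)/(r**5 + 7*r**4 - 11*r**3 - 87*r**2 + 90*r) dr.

Factor the denominator: r*(r - 3)*(r - 1)*(r + 5)*(r + 6).
Partial-fraction decomposition: 149/(378*(r + 6)) - 37/(120*(r + 5)) - 1/(42*(r - 1)) - 11/(216*(r - 3)) - 1/(90*r).
Integrate each term: A/(r−a) contributes A·log|r−a|.

-log(r)/90 - 11*log(r - 3)/216 - log(r - 1)/42 - 37*log(r + 5)/120 + 149*log(r + 6)/378 + C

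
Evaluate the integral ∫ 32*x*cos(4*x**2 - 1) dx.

4*sin(4*x**2 - 1) + C

Let u = 4*x**2 - 1, so du = (8*x) dx.
Rewriting, the integral becomes 4·∫ cos(u) du = 4·sin(u).
Substituting back, u = 4*x**2 - 1.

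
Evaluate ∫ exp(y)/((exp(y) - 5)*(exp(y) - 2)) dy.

log(exp(y) - 5)/3 - log(exp(y) - 2)/3 + C

Let u = e^y, du = e^y dy.
The integral becomes ∫ du/((u-2)(u-5)); decompose into partial fractions.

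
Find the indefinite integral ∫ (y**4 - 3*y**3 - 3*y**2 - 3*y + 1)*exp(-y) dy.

Use integration by parts with u = y**4 - 3*y**3 - 3*y**2 - 3*y + 1, dv = exp(-y) dy, so v = -exp(-y).
Apply parts 4 times (tabular method): alternate signs, differentiate u down to 0, integrate dv up.

(-y**4 - y**3 + 3*y + 2)*exp(-y) + C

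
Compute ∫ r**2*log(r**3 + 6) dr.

Let u = r**3 + 6, so du = (3*r**2) dr.
The integral becomes (1/3)·∫ log(u) du; integrate by parts with u′=log(u), dv′=du.

r**3*log(r**3 + 6)/3 - r**3/3 + 2*log(r**3 + 6) + C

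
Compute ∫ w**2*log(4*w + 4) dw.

w**3*log(4*w + 4)/3 - w**3/9 + w**2/6 - w/3 + log(w + 1)/3 + C

Use integration by parts with u = log(4*w + 4), dv = w**2 dw.
Then du = 4/(4*w + 4) dw and v = w**3/3.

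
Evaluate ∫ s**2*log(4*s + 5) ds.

s**3*log(4*s + 5)/3 - s**3/9 + 5*s**2/24 - 25*s/48 + 125*log(4*s + 5)/192 + C

Use integration by parts with u = log(4*s + 5), dv = s**2 ds.
Then du = 4/(4*s + 5) ds and v = s**3/3.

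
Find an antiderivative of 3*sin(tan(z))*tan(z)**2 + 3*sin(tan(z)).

Let u = tan(z), so du = (tan(z)**2 + 1) dz.
Rewriting, the integral becomes 3·∫ sin(u) du = 3·-cos(u).
Substituting back, u = tan(z).

-3*cos(tan(z)) + C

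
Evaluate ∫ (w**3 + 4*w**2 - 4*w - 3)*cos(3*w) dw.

Use integration by parts with u = w**3 + 4*w**2 - 4*w - 3, dv = cos(3*w) dw, so v = sin(3*w)/3.
Apply parts 3 times (tabular method): alternate signs, differentiate u down to 0, integrate dv up.

w**3*sin(3*w)/3 + 4*w**2*sin(3*w)/3 + w**2*cos(3*w)/3 - 14*w*sin(3*w)/9 + 8*w*cos(3*w)/9 - 35*sin(3*w)/27 - 14*cos(3*w)/27 + C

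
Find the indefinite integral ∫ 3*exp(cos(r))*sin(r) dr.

Let u = cos(r), so du = (-sin(r)) dr.
Rewriting, the integral becomes -3·∫ e^u du = -3·e^u.
Substituting back, u = cos(r).

-3*exp(cos(r)) + C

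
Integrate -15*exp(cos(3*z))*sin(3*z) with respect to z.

Let u = cos(3*z), so du = (-3*sin(3*z)) dz.
Rewriting, the integral becomes 5·∫ e^u du = 5·e^u.
Substituting back, u = cos(3*z).

5*exp(cos(3*z)) + C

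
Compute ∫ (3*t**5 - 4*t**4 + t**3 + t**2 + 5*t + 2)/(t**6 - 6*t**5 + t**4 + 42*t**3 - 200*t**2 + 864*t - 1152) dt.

Factor the denominator: (t - 4)**2*(t - 2)*(t + 4)*(t**2 + 9).
Partial-fraction decomposition: (89*t + 503)/(325*(t**2 + 9)) + 2081/(4800*(t + 4)) + 7/(39*(t - 2)) + 3381/(1600*(t - 4)) + 43/(8*(t - 4)**2).
Integrate each term; A/(t−a) gives A·log|t−a|; the (Bt+D)/(t²+p²) term gives a log and an atan.

3381*log(t - 4)/1600 + 7*log(t - 2)/39 + 2081*log(t + 4)/4800 + 89*log(t**2 + 9)/650 + 503*atan(t/3)/975 - 43/(8*t - 32) + C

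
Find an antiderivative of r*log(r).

Use integration by parts with u = log(r), dv = r dr.
Then du = 1/r dr and v = r**2/2.

r**2*log(r)/2 - r**2/4 + C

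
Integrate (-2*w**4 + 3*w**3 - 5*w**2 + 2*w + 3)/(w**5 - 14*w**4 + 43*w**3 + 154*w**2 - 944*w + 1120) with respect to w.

Factor the denominator: (w - 7)*(w - 5)*(w - 4)*(w - 2)*(w + 4).
Partial-fraction decomposition: -263/(1584*(w + 4)) + 7/(60*(w - 2)) - 389/(48*(w - 4)) + 329/(18*(w - 5)) - 4001/(330*(w - 7)).
Integrate each term: A/(w−a) contributes A·log|w−a|.

-4001*log(w - 7)/330 + 329*log(w - 5)/18 - 389*log(w - 4)/48 + 7*log(w - 2)/60 - 263*log(w + 4)/1584 + C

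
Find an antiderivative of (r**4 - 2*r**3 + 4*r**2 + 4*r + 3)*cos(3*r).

r**4*sin(3*r)/3 - 2*r**3*sin(3*r)/3 + 4*r**3*cos(3*r)/9 + 8*r**2*sin(3*r)/9 - 2*r**2*cos(3*r)/3 + 16*r*sin(3*r)/9 + 16*r*cos(3*r)/27 + 65*sin(3*r)/81 + 16*cos(3*r)/27 + C

Use integration by parts with u = r**4 - 2*r**3 + 4*r**2 + 4*r + 3, dv = cos(3*r) dr, so v = sin(3*r)/3.
Apply parts 4 times (tabular method): alternate signs, differentiate u down to 0, integrate dv up.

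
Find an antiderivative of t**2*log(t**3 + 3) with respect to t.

Let u = t**3 + 3, so du = (3*t**2) dt.
The integral becomes (1/3)·∫ log(u) du; integrate by parts with u′=log(u), dv′=du.

t**3*log(t**3 + 3)/3 - t**3/3 + log(t**3 + 3) + C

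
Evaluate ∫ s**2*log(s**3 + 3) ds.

s**3*log(s**3 + 3)/3 - s**3/3 + log(s**3 + 3) + C

Let u = s**3 + 3, so du = (3*s**2) ds.
The integral becomes (1/3)·∫ log(u) du; integrate by parts with u′=log(u), dv′=du.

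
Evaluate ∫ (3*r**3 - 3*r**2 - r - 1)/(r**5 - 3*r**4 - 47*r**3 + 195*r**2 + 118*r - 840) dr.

Factor the denominator: (r - 5)*(r - 4)*(r - 3)*(r + 2)*(r + 7).
Partial-fraction decomposition: -39/(220*(r + 7)) + 1/(30*(r + 2)) + 1/(2*(r - 3)) - 139/(66*(r - 4)) + 7/(4*(r - 5)).
Integrate each term: A/(r−a) contributes A·log|r−a|.

7*log(r - 5)/4 - 139*log(r - 4)/66 + log(r - 3)/2 + log(r + 2)/30 - 39*log(r + 7)/220 + C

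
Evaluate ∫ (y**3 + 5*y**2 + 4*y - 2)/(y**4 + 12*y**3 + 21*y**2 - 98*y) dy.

Factor the denominator: y*(y - 2)*(y + 7)**2.
Partial-fraction decomposition: 3055/(3969*(y + 7)) - 128/(63*(y + 7)**2) + 17/(81*(y - 2)) + 1/(49*y).
Integrate each term; A/(y−a) gives A·log|y−a|; A/(y−a)² gives −A/(y−a).

log(y)/49 + 17*log(y - 2)/81 + 3055*log(y + 7)/3969 + 128/(63*y + 441) + C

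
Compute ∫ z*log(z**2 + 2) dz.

z**2*log(z**2 + 2)/2 - z**2/2 + log(z**2 + 2) + C

Let u = z**2 + 2, so du = (2*z) dz.
The integral becomes (1/2)·∫ log(u) du; integrate by parts with u′=log(u), dv′=du.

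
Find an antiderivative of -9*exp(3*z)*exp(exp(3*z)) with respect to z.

Let u = exp(3*z), so du = (3*exp(3*z)) dz.
Rewriting, the integral becomes -3·∫ e^u du = -3·e^u.
Substituting back, u = exp(3*z).

-3*exp(exp(3*z)) + C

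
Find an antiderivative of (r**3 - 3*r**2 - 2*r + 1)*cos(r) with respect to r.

r**3*sin(r) - 3*r**2*sin(r) + 3*r**2*cos(r) - 8*r*sin(r) - 6*r*cos(r) + 7*sin(r) - 8*cos(r) + C

Use integration by parts with u = r**3 - 3*r**2 - 2*r + 1, dv = cos(r) dr, so v = sin(r).
Apply parts 3 times (tabular method): alternate signs, differentiate u down to 0, integrate dv up.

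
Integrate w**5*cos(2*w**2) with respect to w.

w**4*sin(2*w**2)/4 + w**2*cos(2*w**2)/4 - sin(2*w**2)/8 + C

Let u = w², du = 2w dw; rewrite as (1/2)∫ u^2·cos(2u) du.
Now integrate by parts 2 times.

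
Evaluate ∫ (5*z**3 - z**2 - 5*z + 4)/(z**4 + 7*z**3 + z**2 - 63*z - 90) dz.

23*log(z - 3)/48 + 2*log(z + 2) - 125*log(z + 3)/12 + 207*log(z + 5)/16 + C

Factor the denominator: (z - 3)*(z + 2)*(z + 3)*(z + 5).
Partial-fraction decomposition: 207/(16*(z + 5)) - 125/(12*(z + 3)) + 2/(z + 2) + 23/(48*(z - 3)).
Integrate each term: A/(z−a) contributes A·log|z−a|.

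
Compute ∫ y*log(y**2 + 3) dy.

y**2*log(y**2 + 3)/2 - y**2/2 + 3*log(y**2 + 3)/2 + C

Let u = y**2 + 3, so du = (2*y) dy.
The integral becomes (1/2)·∫ log(u) du; integrate by parts with u′=log(u), dv′=du.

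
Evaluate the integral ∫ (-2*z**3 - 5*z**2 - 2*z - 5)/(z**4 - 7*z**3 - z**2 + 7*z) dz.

-5*log(z)/7 - 475*log(z - 7)/168 + 7*log(z - 1)/6 + 3*log(z + 1)/8 + C

Factor the denominator: z*(z - 7)*(z - 1)*(z + 1).
Partial-fraction decomposition: 3/(8*(z + 1)) + 7/(6*(z - 1)) - 475/(168*(z - 7)) - 5/(7*z).
Integrate each term: A/(z−a) contributes A·log|z−a|.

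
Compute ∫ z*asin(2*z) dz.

z**2*asin(2*z)/2 + z*sqrt(-4*z**2 + 1)/8 - asin(2*z)/16 + C

Use integration by parts with u = arcsin(2*z), dv = z dz.
Then du = 2/sqrt(-4*z**2 + 1) dz.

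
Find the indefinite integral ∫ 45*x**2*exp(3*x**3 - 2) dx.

Let u = 3*x**3 - 2, so du = (9*x**2) dx.
Rewriting, the integral becomes 5·∫ e^u du = 5·e^u.
Substituting back, u = 3*x**3 - 2.

5*exp(3*x**3 - 2) + C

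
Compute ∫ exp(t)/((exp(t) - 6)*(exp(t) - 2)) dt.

log(exp(t) - 6)/4 - log(exp(t) - 2)/4 + C

Let u = e^t, du = e^t dt.
The integral becomes ∫ du/((u-2)(u-6)); decompose into partial fractions.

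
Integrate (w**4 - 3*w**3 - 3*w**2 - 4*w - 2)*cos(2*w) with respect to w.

Use integration by parts with u = w**4 - 3*w**3 - 3*w**2 - 4*w - 2, dv = cos(2*w) dw, so v = sin(2*w)/2.
Apply parts 4 times (tabular method): alternate signs, differentiate u down to 0, integrate dv up.

w**4*sin(2*w)/2 - 3*w**3*sin(2*w)/2 + w**3*cos(2*w) - 3*w**2*sin(2*w) - 9*w**2*cos(2*w)/4 + w*sin(2*w)/4 - 3*w*cos(2*w) + sin(2*w)/2 + cos(2*w)/8 + C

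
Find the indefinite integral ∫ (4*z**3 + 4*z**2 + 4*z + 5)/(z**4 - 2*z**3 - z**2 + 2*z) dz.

Factor the denominator: z*(z - 2)*(z - 1)*(z + 1).
Partial-fraction decomposition: -1/(6*(z + 1)) - 17/(2*(z - 1)) + 61/(6*(z - 2)) + 5/(2*z).
Integrate each term: A/(z−a) contributes A·log|z−a|.

5*log(z)/2 + 61*log(z - 2)/6 - 17*log(z - 1)/2 - log(z + 1)/6 + C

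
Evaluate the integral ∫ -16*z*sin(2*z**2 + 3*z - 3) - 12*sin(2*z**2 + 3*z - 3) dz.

4*cos(2*z**2 + 3*z - 3) + C

Let u = 2*z**2 + 3*z - 3, so du = (4*z + 3) dz.
Rewriting, the integral becomes -4·∫ sin(u) du = -4·-cos(u).
Substituting back, u = 2*z**2 + 3*z - 3.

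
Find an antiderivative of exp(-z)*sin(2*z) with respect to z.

Let I denote the integral. Integrate by parts with u = sin(2*z), dv = exp(-z) dz, so v = -exp(-z): I = -exp(-z)*sin(2*z) + 2·∫ exp(-z)*cos(2*z) dz.
Apply parts again with u = cos(2*z), dv = exp(-z) dz: ∫ exp(-z)*cos(2*z) dz = -exp(-z)*cos(2*z) − 2·I. Substituting back brings back I: I = -exp(-z)*sin(2*z) - 2*exp(-z)*cos(2*z) − 4·I.
Solving for I: (1 + 4)·I equals the remaining terms, so I = (1/5)·(-exp(-z)*sin(2*z) - 2*exp(-z)*cos(2*z)).

-exp(-z)*sin(2*z)/5 - 2*exp(-z)*cos(2*z)/5 + C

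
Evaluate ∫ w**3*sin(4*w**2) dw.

-w**2*cos(4*w**2)/8 + sin(4*w**2)/32 + C

Let u = w², du = 2w dw; rewrite as (1/2)∫ u^1·sin(4u) du.
Now integrate by parts 1 time.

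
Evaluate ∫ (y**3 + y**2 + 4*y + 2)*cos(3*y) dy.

Use integration by parts with u = y**3 + y**2 + 4*y + 2, dv = cos(3*y) dy, so v = sin(3*y)/3.
Apply parts 3 times (tabular method): alternate signs, differentiate u down to 0, integrate dv up.

y**3*sin(3*y)/3 + y**2*sin(3*y)/3 + y**2*cos(3*y)/3 + 10*y*sin(3*y)/9 + 2*y*cos(3*y)/9 + 16*sin(3*y)/27 + 10*cos(3*y)/27 + C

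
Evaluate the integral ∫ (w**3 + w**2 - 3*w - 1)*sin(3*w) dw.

-w**3*cos(3*w)/3 + w**2*sin(3*w)/3 - w**2*cos(3*w)/3 + 2*w*sin(3*w)/9 + 11*w*cos(3*w)/9 - 11*sin(3*w)/27 + 11*cos(3*w)/27 + C

Use integration by parts with u = w**3 + w**2 - 3*w - 1, dv = sin(3*w) dw, so v = -cos(3*w)/3.
Apply parts 3 times (tabular method): alternate signs, differentiate u down to 0, integrate dv up.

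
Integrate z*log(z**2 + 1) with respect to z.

Let u = z**2 + 1, so du = (2*z) dz.
The integral becomes (1/2)·∫ log(u) du; integrate by parts with u′=log(u), dv′=du.

z**2*log(z**2 + 1)/2 - z**2/2 + log(z**2 + 1)/2 + C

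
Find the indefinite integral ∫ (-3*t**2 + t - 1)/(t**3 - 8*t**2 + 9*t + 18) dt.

Factor the denominator: (t - 6)*(t - 3)*(t + 1).
Partial-fraction decomposition: -5/(28*(t + 1)) + 25/(12*(t - 3)) - 103/(21*(t - 6)).
Integrate each term: A/(t−a) contributes A·log|t−a|.

-103*log(t - 6)/21 + 25*log(t - 3)/12 - 5*log(t + 1)/28 + C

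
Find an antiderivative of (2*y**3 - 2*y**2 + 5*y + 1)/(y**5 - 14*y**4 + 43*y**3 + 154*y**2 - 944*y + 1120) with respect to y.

Factor the denominator: (y - 7)*(y - 5)*(y - 4)*(y - 2)*(y + 4).
Partial-fraction decomposition: -179/(4752*(y + 4)) - 19/(180*(y - 2)) + 39/(16*(y - 4)) - 113/(27*(y - 5)) + 104/(55*(y - 7)).
Integrate each term: A/(y−a) contributes A·log|y−a|.

104*log(y - 7)/55 - 113*log(y - 5)/27 + 39*log(y - 4)/16 - 19*log(y - 2)/180 - 179*log(y + 4)/4752 + C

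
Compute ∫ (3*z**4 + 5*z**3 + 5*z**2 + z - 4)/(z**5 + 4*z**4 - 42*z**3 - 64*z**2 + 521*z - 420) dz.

Factor the denominator: (z - 4)*(z - 3)*(z - 1)*(z + 5)*(z + 7).
Partial-fraction decomposition: 2861/(880*(z + 7)) - 683/(432*(z + 5)) + 5/(144*(z - 1)) - 211/(80*(z - 3)) + 1168/(297*(z - 4)).
Integrate each term: A/(z−a) contributes A·log|z−a|.

1168*log(z - 4)/297 - 211*log(z - 3)/80 + 5*log(z - 1)/144 - 683*log(z + 5)/432 + 2861*log(z + 7)/880 + C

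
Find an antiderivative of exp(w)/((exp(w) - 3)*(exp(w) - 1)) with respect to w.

Let u = e^w, du = e^w dw.
The integral becomes ∫ du/((u-3)(u-1)); decompose into partial fractions.

log(exp(w) - 3)/2 - log(exp(w) - 1)/2 + C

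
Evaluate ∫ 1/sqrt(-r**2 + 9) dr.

Substitute r = 3·sin(θ), so dr = 3·cos(θ) dθ and the radical becomes sqrt(-r**2 + 9) = 3·cos(θ) by the Pythagorean identity.
Integrate the resulting trig expression in θ, then back-substitute θ = asin(r/3), sin(θ) = r/3, cos(θ) = sqrt(-r**2 + 9)/3 (absorbing any constant into C).

asin(r/3) + C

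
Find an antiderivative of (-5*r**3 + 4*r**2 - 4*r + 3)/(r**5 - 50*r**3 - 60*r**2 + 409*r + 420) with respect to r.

-193*log(r - 7)/528 + 27*log(r - 3)/224 + log(r + 1)/24 - 403*log(r + 4)/231 + 187*log(r + 5)/96 + C

Factor the denominator: (r - 7)*(r - 3)*(r + 1)*(r + 4)*(r + 5).
Partial-fraction decomposition: 187/(96*(r + 5)) - 403/(231*(r + 4)) + 1/(24*(r + 1)) + 27/(224*(r - 3)) - 193/(528*(r - 7)).
Integrate each term: A/(r−a) contributes A·log|r−a|.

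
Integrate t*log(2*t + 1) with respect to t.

t**2*log(2*t + 1)/2 - t**2/4 + t/4 - log(2*t + 1)/8 + C

Use integration by parts with u = log(2*t + 1), dv = t dt.
Then du = 2/(2*t + 1) dt and v = t**2/2.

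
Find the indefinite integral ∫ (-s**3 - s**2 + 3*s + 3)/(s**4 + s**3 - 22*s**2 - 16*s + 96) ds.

-65*log(s - 4)/112 + log(s - 2)/20 + 12*log(s + 3)/35 - 13*log(s + 4)/16 + C

Factor the denominator: (s - 4)*(s - 2)*(s + 3)*(s + 4).
Partial-fraction decomposition: -13/(16*(s + 4)) + 12/(35*(s + 3)) + 1/(20*(s - 2)) - 65/(112*(s - 4)).
Integrate each term: A/(s−a) contributes A·log|s−a|.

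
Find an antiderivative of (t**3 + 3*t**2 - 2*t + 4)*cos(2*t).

t**3*sin(2*t)/2 + 3*t**2*sin(2*t)/2 + 3*t**2*cos(2*t)/4 - 7*t*sin(2*t)/4 + 3*t*cos(2*t)/2 + 5*sin(2*t)/4 - 7*cos(2*t)/8 + C

Use integration by parts with u = t**3 + 3*t**2 - 2*t + 4, dv = cos(2*t) dt, so v = sin(2*t)/2.
Apply parts 3 times (tabular method): alternate signs, differentiate u down to 0, integrate dv up.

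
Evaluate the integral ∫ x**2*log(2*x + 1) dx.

x**3*log(2*x + 1)/3 - x**3/9 + x**2/12 - x/12 + log(2*x + 1)/24 + C

Use integration by parts with u = log(2*x + 1), dv = x**2 dx.
Then du = 2/(2*x + 1) dx and v = x**3/3.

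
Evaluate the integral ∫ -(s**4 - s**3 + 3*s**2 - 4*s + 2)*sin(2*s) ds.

s**4*cos(2*s)/2 - s**3*sin(2*s) - s**3*cos(2*s)/2 + 3*s**2*sin(2*s)/4 - 5*s*cos(2*s)/4 + 5*sin(2*s)/8 + cos(2*s) + C

Use integration by parts with u = s**4 - s**3 + 3*s**2 - 4*s + 2, dv = -sin(2*s) ds, so v = cos(2*s)/2.
Apply parts 4 times (tabular method): alternate signs, differentiate u down to 0, integrate dv up.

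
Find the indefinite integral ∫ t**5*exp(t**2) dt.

Let u = t², du = 2t dt; rewrite as (1/2)∫ u^2·exp(1u) du.
Now integrate by parts 2 times.

(t**4 - 2*t**2 + 2)*exp(t**2)/2 + C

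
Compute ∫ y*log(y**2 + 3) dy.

Let u = y**2 + 3, so du = (2*y) dy.
The integral becomes (1/2)·∫ log(u) du; integrate by parts with u′=log(u), dv′=du.

y**2*log(y**2 + 3)/2 - y**2/2 + 3*log(y**2 + 3)/2 + C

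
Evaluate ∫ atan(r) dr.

Use integration by parts with u = arctan(r), dv = dr.
Then du = 1/(r**2 + 1) dr.

r*atan(r) - log(r**2 + 1)/2 + C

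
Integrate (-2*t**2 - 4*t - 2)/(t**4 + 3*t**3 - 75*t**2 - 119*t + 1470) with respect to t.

-98*log(t - 6)/169 + log(t - 5)/2 + 27*log(t + 7)/338 + 6/(13*t + 91) + C

Factor the denominator: (t - 6)*(t - 5)*(t + 7)**2.
Partial-fraction decomposition: 27/(338*(t + 7)) - 6/(13*(t + 7)**2) + 1/(2*(t - 5)) - 98/(169*(t - 6)).
Integrate each term; A/(t−a) gives A·log|t−a|; A/(t−a)² gives −A/(t−a).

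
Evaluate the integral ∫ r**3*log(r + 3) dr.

Use integration by parts with u = log(r + 3), dv = r**3 dr.
Then du = 1/(r + 3) dr and v = r**4/4.

r**4*log(r + 3)/4 - r**4/16 + r**3/4 - 9*r**2/8 + 27*r/4 - 81*log(r + 3)/4 + C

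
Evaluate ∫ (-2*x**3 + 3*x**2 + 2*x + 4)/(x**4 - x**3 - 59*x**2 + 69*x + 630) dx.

-308*log(x - 6)/117 + 161*log(x - 5)/96 + 79*log(x + 3)/288 - 823*log(x + 7)/624 + C

Factor the denominator: (x - 6)*(x - 5)*(x + 3)*(x + 7).
Partial-fraction decomposition: -823/(624*(x + 7)) + 79/(288*(x + 3)) + 161/(96*(x - 5)) - 308/(117*(x - 6)).
Integrate each term: A/(x−a) contributes A·log|x−a|.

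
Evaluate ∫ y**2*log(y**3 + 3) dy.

y**3*log(y**3 + 3)/3 - y**3/3 + log(y**3 + 3) + C

Let u = y**3 + 3, so du = (3*y**2) dy.
The integral becomes (1/3)·∫ log(u) du; integrate by parts with u′=log(u), dv′=du.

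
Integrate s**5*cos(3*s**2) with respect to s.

s**4*sin(3*s**2)/6 + s**2*cos(3*s**2)/9 - sin(3*s**2)/27 + C

Let u = s², du = 2s ds; rewrite as (1/2)∫ u^2·cos(3u) du.
Now integrate by parts 2 times.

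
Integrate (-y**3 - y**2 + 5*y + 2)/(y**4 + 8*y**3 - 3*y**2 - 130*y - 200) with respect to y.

Factor the denominator: (y - 4)*(y + 2)*(y + 5)**2.
Partial-fraction decomposition: -232/(243*(y + 5)) + 77/(27*(y + 5)**2) + 2/(27*(y + 2)) - 29/(243*(y - 4)).
Integrate each term; A/(y−a) gives A·log|y−a|; A/(y−a)² gives −A/(y−a).

-29*log(y - 4)/243 + 2*log(y + 2)/27 - 232*log(y + 5)/243 - 77/(27*y + 135) + C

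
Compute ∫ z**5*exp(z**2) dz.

Let u = z², du = 2z dz; rewrite as (1/2)∫ u^2·exp(1u) du.
Now integrate by parts 2 times.

(z**4 - 2*z**2 + 2)*exp(z**2)/2 + C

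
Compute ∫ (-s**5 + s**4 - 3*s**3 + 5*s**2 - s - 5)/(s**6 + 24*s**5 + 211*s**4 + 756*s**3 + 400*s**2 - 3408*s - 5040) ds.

Factor the denominator: (s - 2)*(s + 2)*(s + 5)*(s + 6)**2*(s + 7).
Partial-fraction decomposition: -1138/(5*(s + 7)) + 32129/(256*(s + 6)) - 9901/(32*(s + 6)**2) + 2125/(21*(s + 5)) - 89/(960*(s + 2)) - 3/(1792*(s - 2)).
Integrate each term; A/(s−a) gives A·log|s−a|; A/(s−a)² gives −A/(s−a).

-3*log(s - 2)/1792 - 89*log(s + 2)/960 + 2125*log(s + 5)/21 + 32129*log(s + 6)/256 - 1138*log(s + 7)/5 + 9901/(32*s + 192) + C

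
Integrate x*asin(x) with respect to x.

x**2*asin(x)/2 + x*sqrt(-x**2 + 1)/4 - asin(x)/4 + C

Use integration by parts with u = arcsin(x), dv = x dx.
Then du = 1/sqrt(-x**2 + 1) dx.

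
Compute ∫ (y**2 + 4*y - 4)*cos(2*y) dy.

Use integration by parts with u = y**2 + 4*y - 4, dv = cos(2*y) dy, so v = sin(2*y)/2.
Apply parts 2 times (tabular method): alternate signs, differentiate u down to 0, integrate dv up.

y**2*sin(2*y)/2 + 2*y*sin(2*y) + y*cos(2*y)/2 - 9*sin(2*y)/4 + cos(2*y) + C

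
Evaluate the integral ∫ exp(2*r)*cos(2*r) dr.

Let I denote the integral. Integrate by parts with u = cos(2*r), dv = exp(2*r) dr, so v = exp(2*r)/2: I = exp(2*r)*cos(2*r)/2 + ∫ exp(2*r)*sin(2*r) dr.
Apply parts again with u = sin(2*r), dv = exp(2*r) dr: ∫ exp(2*r)*sin(2*r) dr = exp(2*r)*sin(2*r)/2 − I. Substituting back brings back I: I = exp(2*r)*sin(2*r)/2 + exp(2*r)*cos(2*r)/2 − I.
Solving for I: (1 + 1)·I equals the remaining terms, so I = (1/2)·(exp(2*r)*sin(2*r)/2 + exp(2*r)*cos(2*r)/2).

exp(2*r)*sin(2*r)/4 + exp(2*r)*cos(2*r)/4 + C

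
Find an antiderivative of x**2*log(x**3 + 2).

x**3*log(x**3 + 2)/3 - x**3/3 + 2*log(x**3 + 2)/3 + C

Let u = x**3 + 2, so du = (3*x**2) dx.
The integral becomes (1/3)·∫ log(u) du; integrate by parts with u′=log(u), dv′=du.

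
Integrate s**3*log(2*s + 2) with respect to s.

Use integration by parts with u = log(2*s + 2), dv = s**3 ds.
Then du = 2/(2*s + 2) ds and v = s**4/4.

s**4*log(2*s + 2)/4 - s**4/16 + s**3/12 - s**2/8 + s/4 - log(s + 1)/4 + C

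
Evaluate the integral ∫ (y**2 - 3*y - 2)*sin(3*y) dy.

-y**2*cos(3*y)/3 + 2*y*sin(3*y)/9 + y*cos(3*y) - sin(3*y)/3 + 20*cos(3*y)/27 + C

Use integration by parts with u = y**2 - 3*y - 2, dv = sin(3*y) dy, so v = -cos(3*y)/3.
Apply parts 2 times (tabular method): alternate signs, differentiate u down to 0, integrate dv up.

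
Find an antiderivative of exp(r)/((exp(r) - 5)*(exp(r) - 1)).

Let u = e^r, du = e^r dr.
The integral becomes ∫ du/((u-5)(u-1)); decompose into partial fractions.

log(exp(r) - 5)/4 - log(exp(r) - 1)/4 + C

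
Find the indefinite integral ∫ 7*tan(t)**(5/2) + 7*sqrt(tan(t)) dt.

Let u = tan(t), so du = (tan(t)**2 + 1) dt.
Rewriting, the integral becomes 7·∫ √u du = 7·(2/3)u^(3/2).
Substituting back, u = tan(t).

14*tan(t)**(3/2)/3 + C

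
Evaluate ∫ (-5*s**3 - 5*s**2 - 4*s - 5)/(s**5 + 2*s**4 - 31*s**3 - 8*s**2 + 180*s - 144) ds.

-421*log(s - 4)/420 + 73*log(s - 2)/80 - 19*log(s - 1)/84 - 97*log(s + 3)/420 + 919*log(s + 6)/1680 + C

Factor the denominator: (s - 4)*(s - 2)*(s - 1)*(s + 3)*(s + 6).
Partial-fraction decomposition: 919/(1680*(s + 6)) - 97/(420*(s + 3)) - 19/(84*(s - 1)) + 73/(80*(s - 2)) - 421/(420*(s - 4)).
Integrate each term: A/(s−a) contributes A·log|s−a|.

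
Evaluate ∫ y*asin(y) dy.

y**2*asin(y)/2 + y*sqrt(-y**2 + 1)/4 - asin(y)/4 + C

Use integration by parts with u = arcsin(y), dv = y dy.
Then du = 1/sqrt(-y**2 + 1) dy.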